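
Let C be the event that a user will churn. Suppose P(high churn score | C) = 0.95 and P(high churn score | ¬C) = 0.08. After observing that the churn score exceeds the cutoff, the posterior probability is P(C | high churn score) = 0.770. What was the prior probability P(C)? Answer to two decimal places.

In odds form, posterior odds = prior odds × likelihood ratio, so prior odds = posterior odds ÷ LR.
Posterior odds = 0.770/(1−0.770) = 3.3478. LR = 0.95/0.08 = 11.8750.
Prior odds = 3.3478/11.8750 = 0.2819, so P(C) = 0.2819/(1+0.2819) ≈ 0.22.

P(C) = 0.22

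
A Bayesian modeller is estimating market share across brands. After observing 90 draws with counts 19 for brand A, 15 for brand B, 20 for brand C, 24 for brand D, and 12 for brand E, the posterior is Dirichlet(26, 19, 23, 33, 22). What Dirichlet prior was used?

Dirichlet(7, 4, 3, 9, 10)

For a Dirichlet(α) prior with multinomial counts c, the posterior is Dirichlet(α + c) componentwise.
Subtract each count from the matching posterior parameter: 26−19=7, 19−15=4, 23−20=3, 33−24=9, 22−12=10.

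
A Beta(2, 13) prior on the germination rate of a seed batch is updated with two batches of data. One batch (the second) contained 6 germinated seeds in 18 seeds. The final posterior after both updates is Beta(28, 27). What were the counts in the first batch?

Because Beta–binomial updating is additive in the counts, the combined data contributed (α_post−α_prior, β_post−β_prior) successes and failures.
Total across both batches: 28−2=26 germinated seeds, 27−13=14 non-germinating seeds.
Subtract the second batch: 26−6=20 germinated seeds and 14−12=2 non-germinating seeds.

20 germinated seeds and 2 non-germinating seeds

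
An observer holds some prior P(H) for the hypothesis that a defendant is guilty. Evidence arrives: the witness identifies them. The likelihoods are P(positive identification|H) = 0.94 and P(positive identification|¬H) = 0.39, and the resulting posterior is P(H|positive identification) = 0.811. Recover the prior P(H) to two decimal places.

P(H) = 0.64

In odds form, posterior odds = prior odds × likelihood ratio, so prior odds = posterior odds ÷ LR.
Posterior odds = 0.811/(1−0.811) = 4.2910. LR = 0.94/0.39 = 2.4103.
Prior odds = 4.2910/2.4103 = 1.7803, so P(H) = 1.7803/(1+1.7803) ≈ 0.64.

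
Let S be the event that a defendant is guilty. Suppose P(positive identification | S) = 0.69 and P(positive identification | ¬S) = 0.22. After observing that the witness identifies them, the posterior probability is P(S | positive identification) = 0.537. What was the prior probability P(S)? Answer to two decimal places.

In odds form, posterior odds = prior odds × likelihood ratio, so prior odds = posterior odds ÷ LR.
Posterior odds = 0.537/(1−0.537) = 1.1598. LR = 0.69/0.22 = 3.1364.
Prior odds = 1.1598/3.1364 = 0.3698, so P(S) = 0.3698/(1+0.3698) ≈ 0.27.

P(S) = 0.27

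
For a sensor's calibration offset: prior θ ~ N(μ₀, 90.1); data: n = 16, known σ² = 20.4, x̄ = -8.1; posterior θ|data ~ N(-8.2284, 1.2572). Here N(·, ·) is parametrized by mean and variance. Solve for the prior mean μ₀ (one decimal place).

μ₀ = -17.3

With known observation variance, the Normal–Normal posterior has precision τ_n = τ₀ + n/σ² and mean μ_n = (τ₀μ₀ + (n/σ²)x̄)/τ_n.
Here τ₀ = 1/90.1 = 0.011099 and τ_data = 16/20.4 = 0.784314, so τ_n = 0.795413.
Rearranging for μ₀: μ₀ = (μ_n·τ_n − τ_data·x̄)/τ₀ = (-8.2284·0.795413 − 0.784314·-8.1) / 0.011099 = -0.192033/0.011099 ≈ -17.3.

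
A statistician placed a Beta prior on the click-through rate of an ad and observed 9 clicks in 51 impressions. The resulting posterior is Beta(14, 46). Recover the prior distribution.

Beta(5, 4)

Beta is conjugate to the binomial likelihood: posterior = Beta(a+s, b+f).
Subtract the data counts: 14−9=5, 46−42=4.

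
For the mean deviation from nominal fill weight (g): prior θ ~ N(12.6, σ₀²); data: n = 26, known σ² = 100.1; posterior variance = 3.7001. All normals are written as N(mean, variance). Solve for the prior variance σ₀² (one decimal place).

σ₀² = 95.0

For the Normal–Normal model with known σ², precisions add: τ_n = τ₀ + n/σ².
So 1/σ₀² = 1/3.7001 − 26/100.1 = 0.270263 − 0.259740 = 0.010523.
Hence σ₀² = 1/0.010523 ≈ 95.0.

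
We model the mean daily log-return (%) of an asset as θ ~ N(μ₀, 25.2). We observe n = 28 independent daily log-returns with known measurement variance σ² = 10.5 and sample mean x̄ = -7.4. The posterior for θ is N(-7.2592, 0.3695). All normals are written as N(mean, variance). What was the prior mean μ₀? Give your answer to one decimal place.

With known observation variance, the Normal–Normal posterior has precision τ_n = τ₀ + n/σ² and mean μ_n = (τ₀μ₀ + (n/σ²)x̄)/τ_n.
Here τ₀ = 1/25.2 = 0.039683 and τ_data = 28/10.5 = 2.666667, so τ_n = 2.706350.
Rearranging for μ₀: μ₀ = (μ_n·τ_n − τ_data·x̄)/τ₀ = (-7.2592·2.706350 − 2.666667·-7.4) / 0.039683 = 0.087400/0.039683 ≈ 2.2.

μ₀ = 2.2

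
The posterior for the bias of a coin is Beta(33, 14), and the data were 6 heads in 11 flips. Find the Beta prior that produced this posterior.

Beta(27, 9)

Beta is conjugate to the binomial likelihood: posterior = Beta(α+s, β+f).
So α = 33 − 6 = 27 and β = 14 − 5 = 9.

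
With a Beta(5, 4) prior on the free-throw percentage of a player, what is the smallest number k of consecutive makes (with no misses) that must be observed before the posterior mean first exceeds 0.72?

After k makes and 0 misses the posterior is Beta(5+k, 4), with mean (5+k)/(5+4+k).
Set (5+k)/(9+k) > 0.72 and solve: k > (0.72·9 − 5)/(1 − 0.72) = 5.286.
The smallest integer exceeding 5.286 is 6, and checking k=6: (11)/(15) = 0.7333 > 0.72.

k = 6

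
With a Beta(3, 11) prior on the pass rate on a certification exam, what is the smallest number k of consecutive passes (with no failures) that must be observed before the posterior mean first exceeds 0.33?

k = 3

After k passes and 0 failures the posterior is Beta(3+k, 11), with mean (3+k)/(3+11+k).
Set (3+k)/(14+k) > 0.33 and solve: k > (0.33·14 − 3)/(1 − 0.33) = 2.418.
The smallest integer exceeding 2.418 is 3.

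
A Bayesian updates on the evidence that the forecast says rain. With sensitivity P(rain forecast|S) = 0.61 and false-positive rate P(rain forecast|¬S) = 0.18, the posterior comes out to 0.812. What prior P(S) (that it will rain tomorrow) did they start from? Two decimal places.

Bayes' rule in odds form gives O(S|E) = O(S)·[P(E|S)/P(E|¬S)], hence O(S) = O(S|E)/LR.
Posterior odds = 0.812/(1−0.812) = 4.3191. LR = 0.61/0.18 = 3.3889.
Prior odds = 4.3191/3.3889 = 1.2745, so P(S) = 1.2745/(1+1.2745) ≈ 0.56.

P(S) = 0.56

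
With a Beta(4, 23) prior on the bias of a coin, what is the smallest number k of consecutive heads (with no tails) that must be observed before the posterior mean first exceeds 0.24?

After k heads and 0 tails the posterior is Beta(4+k, 23), with mean (4+k)/(4+23+k).
Set (4+k)/(27+k) > 0.24 and solve: k > (0.24·27 − 4)/(1 − 0.24) = 3.263.
The smallest integer exceeding 3.263 is 4, and checking k=4: (8)/(31) = 0.2581 > 0.24.

k = 4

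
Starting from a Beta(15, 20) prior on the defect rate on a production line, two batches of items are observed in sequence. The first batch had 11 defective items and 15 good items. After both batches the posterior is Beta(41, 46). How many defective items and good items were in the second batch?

Sequential conjugate updates are equivalent to a single update on the pooled data, so total successes = posterior α − prior α and total failures = posterior β − prior β.
Total across both batches: 41−15=26 defective items, 46−20=26 good items.
Subtract the first batch: 26−11=15 defective items and 26−15=11 good items.

15 defective items and 11 good items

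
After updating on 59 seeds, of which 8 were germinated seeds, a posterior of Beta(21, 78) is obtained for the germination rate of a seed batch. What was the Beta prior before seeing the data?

Beta(13, 27)

Beta is conjugate to the binomial likelihood: posterior = Beta(α+s, β+f).
Subtract the data counts: 21−8=13, 78−51=27.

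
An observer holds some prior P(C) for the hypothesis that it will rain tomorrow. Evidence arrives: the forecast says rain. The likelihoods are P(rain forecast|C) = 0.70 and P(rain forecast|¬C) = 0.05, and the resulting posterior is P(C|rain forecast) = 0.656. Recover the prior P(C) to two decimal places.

Bayes' rule in odds form gives O(C|E) = O(C)·[P(E|C)/P(E|¬C)], hence O(C) = O(C|E)/LR.
Posterior odds = 0.656/(1−0.656) = 1.9070. LR = 0.70/0.05 = 14.0000.
Prior odds = 1.9070/14.0000 = 0.1362, so P(C) = 0.1362/(1+0.1362) ≈ 0.12.

P(C) = 0.12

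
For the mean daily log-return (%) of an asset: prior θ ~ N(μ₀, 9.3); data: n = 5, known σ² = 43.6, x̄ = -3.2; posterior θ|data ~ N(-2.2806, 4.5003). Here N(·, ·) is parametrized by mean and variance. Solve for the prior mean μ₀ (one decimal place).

The posterior mean is a precision-weighted average: μ_n = (τ₀μ₀ + τ_data·x̄)/(τ₀+τ_data), with τ₀=1/σ₀² and τ_data=n/σ².
Here τ₀ = 1/9.3 = 0.107527 and τ_data = 5/43.6 = 0.114679, so τ_n = 0.222206.
Rearranging for μ₀: μ₀ = (μ_n·τ_n − τ_data·x̄)/τ₀ = (-2.2806·0.222206 − 0.114679·-3.2) / 0.107527 = -0.139790/0.107527 ≈ -1.3.

μ₀ = -1.3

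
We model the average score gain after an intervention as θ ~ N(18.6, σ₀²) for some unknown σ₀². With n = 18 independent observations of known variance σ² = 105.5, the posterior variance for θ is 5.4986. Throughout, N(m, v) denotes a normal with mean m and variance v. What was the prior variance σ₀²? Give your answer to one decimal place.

For the Normal–Normal model with known σ², precisions add: τ_n = τ₀ + n/σ².
So 1/σ₀² = 1/5.4986 − 18/105.5 = 0.181864 − 0.170616 = 0.011248.
Hence σ₀² = 1/0.011248 ≈ 88.9.

σ₀² = 88.9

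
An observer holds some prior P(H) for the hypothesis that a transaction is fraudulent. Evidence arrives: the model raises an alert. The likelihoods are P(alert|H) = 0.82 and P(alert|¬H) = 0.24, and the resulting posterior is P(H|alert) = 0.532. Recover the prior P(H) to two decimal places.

P(H) = 0.25

Bayes' rule in odds form gives O(H|E) = O(H)·[P(E|H)/P(E|¬H)], hence O(H) = O(H|E)/LR.
Posterior odds = 0.532/(1−0.532) = 1.1368. LR = 0.82/0.24 = 3.4167.
Prior odds = 1.1368/3.4167 = 0.3327, so P(H) = 0.3327/(1+0.3327) ≈ 0.25.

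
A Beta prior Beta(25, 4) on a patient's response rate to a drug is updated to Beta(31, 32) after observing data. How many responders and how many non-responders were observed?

6 responders and 28 non-responders

A Beta(a, b) prior with s successes and f failures in binomial data gives a Beta(a+s, b+f) posterior.
Match parameters: s=31−25=6, f=32−4=28.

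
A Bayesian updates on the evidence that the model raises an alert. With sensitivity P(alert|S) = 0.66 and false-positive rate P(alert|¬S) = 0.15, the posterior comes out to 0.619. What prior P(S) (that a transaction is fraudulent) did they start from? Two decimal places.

P(S) = 0.27

In odds form, posterior odds = prior odds × likelihood ratio, so prior odds = posterior odds ÷ LR.
Posterior odds = 0.619/(1−0.619) = 1.6247. LR = 0.66/0.15 = 4.4000.
Prior odds = 1.6247/4.4000 = 0.3692, so P(S) = 0.3692/(1+0.3692) ≈ 0.27.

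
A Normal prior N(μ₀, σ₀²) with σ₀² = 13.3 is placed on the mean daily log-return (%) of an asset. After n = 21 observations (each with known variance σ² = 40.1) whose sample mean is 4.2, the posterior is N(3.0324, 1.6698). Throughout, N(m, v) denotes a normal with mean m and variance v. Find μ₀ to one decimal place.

With known observation variance, the Normal–Normal posterior has precision τ_n = τ₀ + n/σ² and mean μ_n = (τ₀μ₀ + (n/σ²)x̄)/τ_n.
Here τ₀ = 1/13.3 = 0.075188 and τ_data = 21/40.1 = 0.523691, so τ_n = 0.598879.
Rearranging for μ₀: μ₀ = (μ_n·τ_n − τ_data·x̄)/τ₀ = (3.0324·0.598879 − 0.523691·4.2) / 0.075188 = -0.383462/0.075188 ≈ -5.1.

μ₀ = -5.1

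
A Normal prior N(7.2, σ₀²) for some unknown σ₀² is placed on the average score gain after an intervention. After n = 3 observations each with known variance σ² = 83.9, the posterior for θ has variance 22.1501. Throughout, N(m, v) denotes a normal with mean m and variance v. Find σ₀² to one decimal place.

σ₀² = 106.5

Posterior precision equals prior precision plus data precision: 1/σ_n² = 1/σ₀² + n/σ².
So 1/σ₀² = 1/22.1501 − 3/83.9 = 0.045147 − 0.035757 = 0.009390.
Hence σ₀² = 1/0.009390 ≈ 106.5.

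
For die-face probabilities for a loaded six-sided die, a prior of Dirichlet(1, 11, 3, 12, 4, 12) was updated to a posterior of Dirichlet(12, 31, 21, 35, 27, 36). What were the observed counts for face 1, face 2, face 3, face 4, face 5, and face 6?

For a Dirichlet(α) prior with multinomial counts c, the posterior is Dirichlet(α + c) componentwise.
Counts are posterior − prior componentwise: 12−1=11, 31−11=20, 21−3=18, 35−12=23, 27−4=23, 36−12=24.

counts (11, 20, 18, 23, 23, 24)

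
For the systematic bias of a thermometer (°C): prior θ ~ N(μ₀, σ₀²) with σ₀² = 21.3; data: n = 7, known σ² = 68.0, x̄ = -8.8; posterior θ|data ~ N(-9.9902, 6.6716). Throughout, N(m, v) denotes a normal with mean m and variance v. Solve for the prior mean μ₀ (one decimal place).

μ₀ = -12.6

The posterior mean is a precision-weighted average: μ_n = (τ₀μ₀ + τ_data·x̄)/(τ₀+τ_data), with τ₀=1/σ₀² and τ_data=n/σ².
Here τ₀ = 1/21.3 = 0.046948 and τ_data = 7/68.0 = 0.102941, so τ_n = 0.149889.
Rearranging for μ₀: μ₀ = (μ_n·τ_n − τ_data·x̄)/τ₀ = (-9.9902·0.149889 − 0.102941·-8.8) / 0.046948 = -0.591540/0.046948 ≈ -12.6.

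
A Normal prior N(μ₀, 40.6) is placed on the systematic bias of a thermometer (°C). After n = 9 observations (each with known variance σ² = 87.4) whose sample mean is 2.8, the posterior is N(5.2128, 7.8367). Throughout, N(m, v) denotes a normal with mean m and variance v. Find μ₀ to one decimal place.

μ₀ = 15.3

With known observation variance, the Normal–Normal posterior has precision τ_n = τ₀ + n/σ² and mean μ_n = (τ₀μ₀ + (n/σ²)x̄)/τ_n.
Here τ₀ = 1/40.6 = 0.024631 and τ_data = 9/87.4 = 0.102975, so τ_n = 0.127606.
Rearranging for μ₀: μ₀ = (μ_n·τ_n − τ_data·x̄)/τ₀ = (5.2128·0.127606 − 0.102975·2.8) / 0.024631 = 0.376855/0.024631 ≈ 15.3.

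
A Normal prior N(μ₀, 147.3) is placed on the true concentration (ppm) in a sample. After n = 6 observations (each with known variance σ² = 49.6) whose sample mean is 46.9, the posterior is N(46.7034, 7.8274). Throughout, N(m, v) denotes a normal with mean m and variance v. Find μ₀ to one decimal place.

The posterior mean is a precision-weighted average: μ_n = (τ₀μ₀ + τ_data·x̄)/(τ₀+τ_data), with τ₀=1/σ₀² and τ_data=n/σ².
Here τ₀ = 1/147.3 = 0.006789 and τ_data = 6/49.6 = 0.120968, so τ_n = 0.127757.
Rearranging for μ₀: μ₀ = (μ_n·τ_n − τ_data·x̄)/τ₀ = (46.7034·0.127757 − 0.120968·46.9) / 0.006789 = 0.293287/0.006789 ≈ 43.2.

μ₀ = 43.2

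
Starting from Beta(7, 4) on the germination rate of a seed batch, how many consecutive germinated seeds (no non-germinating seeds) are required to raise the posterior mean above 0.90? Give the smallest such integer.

k = 30

After k germinated seeds and 0 non-germinating seeds the posterior is Beta(7+k, 4), with mean (7+k)/(7+4+k).
Set (7+k)/(11+k) > 0.90 and solve: k > (0.90·11 − 7)/(1 − 0.90) = 29.000.
The smallest integer exceeding 29.000 is 30.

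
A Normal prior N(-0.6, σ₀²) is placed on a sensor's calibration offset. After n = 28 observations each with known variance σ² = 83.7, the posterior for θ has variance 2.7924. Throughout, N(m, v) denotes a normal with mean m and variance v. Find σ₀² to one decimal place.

Posterior precision equals prior precision plus data precision: 1/σ_n² = 1/σ₀² + n/σ².
So 1/σ₀² = 1/2.7924 − 28/83.7 = 0.358115 − 0.334528 = 0.023587.
Hence σ₀² = 1/0.023587 ≈ 42.4.

σ₀² = 42.4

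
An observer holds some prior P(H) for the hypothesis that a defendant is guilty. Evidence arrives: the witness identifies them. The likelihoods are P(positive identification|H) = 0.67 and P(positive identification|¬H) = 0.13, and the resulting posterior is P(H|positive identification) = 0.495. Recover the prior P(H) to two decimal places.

P(H) = 0.16

Bayes' rule in odds form gives O(H|E) = O(H)·[P(E|H)/P(E|¬H)], hence O(H) = O(H|E)/LR.
Posterior odds = 0.495/(1−0.495) = 0.9802. LR = 0.67/0.13 = 5.1538.
Prior odds = 0.9802/5.1538 = 0.1902, so P(H) = 0.1902/(1+0.1902) ≈ 0.16.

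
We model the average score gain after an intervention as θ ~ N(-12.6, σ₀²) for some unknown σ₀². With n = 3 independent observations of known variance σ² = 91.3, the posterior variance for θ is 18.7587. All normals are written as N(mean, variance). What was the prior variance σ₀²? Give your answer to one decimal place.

Posterior precision equals prior precision plus data precision: 1/σ_n² = 1/σ₀² + n/σ².
So 1/σ₀² = 1/18.7587 − 3/91.3 = 0.053309 − 0.032859 = 0.020450.
Hence σ₀² = 1/0.020450 ≈ 48.9.

σ₀² = 48.9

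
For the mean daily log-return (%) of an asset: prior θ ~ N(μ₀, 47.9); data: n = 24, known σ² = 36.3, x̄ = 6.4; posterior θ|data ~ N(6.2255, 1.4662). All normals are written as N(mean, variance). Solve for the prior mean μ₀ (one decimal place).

μ₀ = 0.7

With known observation variance, the Normal–Normal posterior has precision τ_n = τ₀ + n/σ² and mean μ_n = (τ₀μ₀ + (n/σ²)x̄)/τ_n.
Here τ₀ = 1/47.9 = 0.020877 and τ_data = 24/36.3 = 0.661157, so τ_n = 0.682034.
Rearranging for μ₀: μ₀ = (μ_n·τ_n − τ_data·x̄)/τ₀ = (6.2255·0.682034 − 0.661157·6.4) / 0.020877 = 0.014598/0.020877 ≈ 0.7.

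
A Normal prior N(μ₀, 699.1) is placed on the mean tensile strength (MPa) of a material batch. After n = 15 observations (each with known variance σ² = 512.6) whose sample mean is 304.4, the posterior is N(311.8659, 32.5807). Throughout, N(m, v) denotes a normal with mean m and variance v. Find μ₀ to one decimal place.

With known observation variance, the Normal–Normal posterior has precision τ_n = τ₀ + n/σ² and mean μ_n = (τ₀μ₀ + (n/σ²)x̄)/τ_n.
Here τ₀ = 1/699.1 = 0.001430 and τ_data = 15/512.6 = 0.029263, so τ_n = 0.030693.
Rearranging for μ₀: μ₀ = (μ_n·τ_n − τ_data·x̄)/τ₀ = (311.8659·0.030693 − 0.029263·304.4) / 0.001430 = 0.664443/0.001430 ≈ 464.6.

μ₀ = 464.6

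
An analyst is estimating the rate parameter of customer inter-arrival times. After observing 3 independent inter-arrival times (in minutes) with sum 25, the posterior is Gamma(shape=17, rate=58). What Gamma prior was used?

Gamma(shape=14, rate=33)

For an exponential likelihood with a Gamma(α, β) prior on the rate, n observations with total T give posterior Gamma(α+n, β+T).
So α = 17 − 3 = 14 and β = 58 − 25 = 33.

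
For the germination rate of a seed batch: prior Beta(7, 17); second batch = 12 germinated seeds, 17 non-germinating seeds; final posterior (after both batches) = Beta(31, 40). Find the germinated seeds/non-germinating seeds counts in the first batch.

12 germinated seeds and 6 non-germinating seeds

Because Beta–binomial updating is additive in the counts, the combined data contributed (α_post−α_prior, β_post−β_prior) successes and failures.
Total across both batches: 31−7=24 germinated seeds, 40−17=23 non-germinating seeds.
Subtract the second batch: 24−12=12 germinated seeds and 23−17=6 non-germinating seeds.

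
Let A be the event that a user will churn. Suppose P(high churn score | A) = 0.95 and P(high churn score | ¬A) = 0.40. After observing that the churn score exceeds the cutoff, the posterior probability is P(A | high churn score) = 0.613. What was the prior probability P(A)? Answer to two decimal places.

P(A) = 0.40

In odds form, posterior odds = prior odds × likelihood ratio, so prior odds = posterior odds ÷ LR.
Posterior odds = 0.613/(1−0.613) = 1.5840. LR = 0.95/0.40 = 2.3750.
Prior odds = 1.5840/2.3750 = 0.6669, so P(A) = 0.6669/(1+0.6669) ≈ 0.40.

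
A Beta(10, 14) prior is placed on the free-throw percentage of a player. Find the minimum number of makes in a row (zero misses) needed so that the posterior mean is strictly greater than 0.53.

k = 6

After k makes and 0 misses the posterior is Beta(10+k, 14), with mean (10+k)/(10+14+k).
Set (10+k)/(24+k) > 0.53 and solve: k > (0.53·24 − 10)/(1 − 0.53) = 5.787.
The smallest integer exceeding 5.787 is 6.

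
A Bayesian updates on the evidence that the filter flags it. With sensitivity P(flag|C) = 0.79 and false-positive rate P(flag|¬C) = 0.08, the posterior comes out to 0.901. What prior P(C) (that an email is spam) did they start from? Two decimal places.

P(C) = 0.48

Bayes' rule in odds form gives O(C|E) = O(C)·[P(E|C)/P(E|¬C)], hence O(C) = O(C|E)/LR.
Posterior odds = 0.901/(1−0.901) = 9.1010. LR = 0.79/0.08 = 9.8750.
Prior odds = 9.1010/9.8750 = 0.9216, so P(C) = 0.9216/(1+0.9216) ≈ 0.48.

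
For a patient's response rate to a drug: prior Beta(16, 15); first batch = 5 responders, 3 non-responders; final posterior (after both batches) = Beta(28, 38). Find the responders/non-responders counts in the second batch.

Sequential conjugate updates are equivalent to a single update on the pooled data, so total successes = posterior α − prior α and total failures = posterior β − prior β.
Total across both batches: 28−16=12 responders, 38−15=23 non-responders.
Subtract the first batch: 12−5=7 responders and 23−3=20 non-responders.

7 responders and 20 non-responders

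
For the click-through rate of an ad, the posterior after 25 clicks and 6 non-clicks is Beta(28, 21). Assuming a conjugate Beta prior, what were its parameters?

Under Beta–binomial conjugacy the posterior parameters are (a+s, b+f).
So a = 28 − 25 = 3 and b = 21 − 6 = 15.

Beta(3, 15)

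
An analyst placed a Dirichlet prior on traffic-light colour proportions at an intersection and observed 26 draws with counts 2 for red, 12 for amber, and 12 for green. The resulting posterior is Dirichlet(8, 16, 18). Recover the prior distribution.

For a Dirichlet(α) prior with multinomial counts c, the posterior is Dirichlet(α + c) componentwise.
Subtract each count from the matching posterior parameter: 8−2=6, 16−12=4, 18−12=6.

Dirichlet(6, 4, 6)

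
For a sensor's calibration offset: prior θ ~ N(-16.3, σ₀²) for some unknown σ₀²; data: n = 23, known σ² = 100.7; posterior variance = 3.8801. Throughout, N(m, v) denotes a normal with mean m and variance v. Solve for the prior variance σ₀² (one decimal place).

For the Normal–Normal model with known σ², precisions add: τ_n = τ₀ + n/σ².
So 1/σ₀² = 1/3.8801 − 23/100.7 = 0.257725 − 0.228401 = 0.029324.
Hence σ₀² = 1/0.029324 ≈ 34.1.

σ₀² = 34.1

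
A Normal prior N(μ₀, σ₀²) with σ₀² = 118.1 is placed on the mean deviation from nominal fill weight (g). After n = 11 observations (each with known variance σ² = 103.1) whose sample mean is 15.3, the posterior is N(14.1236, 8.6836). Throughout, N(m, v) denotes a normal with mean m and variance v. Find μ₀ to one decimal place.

μ₀ = -0.7

With known observation variance, the Normal–Normal posterior has precision τ_n = τ₀ + n/σ² and mean μ_n = (τ₀μ₀ + (n/σ²)x̄)/τ_n.
Here τ₀ = 1/118.1 = 0.008467 and τ_data = 11/103.1 = 0.106693, so τ_n = 0.115160.
Rearranging for μ₀: μ₀ = (μ_n·τ_n − τ_data·x̄)/τ₀ = (14.1236·0.115160 − 0.106693·15.3) / 0.008467 = -0.005929/0.008467 ≈ -0.7.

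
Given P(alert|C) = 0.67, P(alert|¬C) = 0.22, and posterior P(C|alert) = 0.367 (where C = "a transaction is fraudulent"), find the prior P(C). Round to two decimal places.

Bayes' rule in odds form gives O(C|E) = O(C)·[P(E|C)/P(E|¬C)], hence O(C) = O(C|E)/LR.
Posterior odds = 0.367/(1−0.367) = 0.5798. LR = 0.67/0.22 = 3.0455.
Prior odds = 0.5798/3.0455 = 0.1904, so P(C) = 0.1904/(1+0.1904) ≈ 0.16.

P(C) = 0.16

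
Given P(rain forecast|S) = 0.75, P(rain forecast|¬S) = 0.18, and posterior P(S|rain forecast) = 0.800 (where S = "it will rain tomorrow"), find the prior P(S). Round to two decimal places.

In odds form, posterior odds = prior odds × likelihood ratio, so prior odds = posterior odds ÷ LR.
Posterior odds = 0.800/(1−0.800) = 4.0000. LR = 0.75/0.18 = 4.1667.
Prior odds = 4.0000/4.1667 = 0.9600, so P(S) = 0.9600/(1+0.9600) ≈ 0.49.

P(S) = 0.49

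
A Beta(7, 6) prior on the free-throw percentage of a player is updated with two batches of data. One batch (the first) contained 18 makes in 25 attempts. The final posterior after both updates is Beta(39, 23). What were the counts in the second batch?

14 makes and 10 misses

Because Beta–binomial updating is additive in the counts, the combined data contributed (α_post−α_prior, β_post−β_prior) successes and failures.
Total across both batches: 39−7=32 makes, 23−6=17 misses.
Subtract the first batch: 32−18=14 makes and 17−7=10 misses.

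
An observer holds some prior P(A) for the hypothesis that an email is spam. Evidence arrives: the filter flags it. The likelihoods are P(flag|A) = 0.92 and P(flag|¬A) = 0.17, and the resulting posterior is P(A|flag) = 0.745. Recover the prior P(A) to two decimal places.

P(A) = 0.35

Bayes' rule in odds form gives O(A|E) = O(A)·[P(E|A)/P(E|¬A)], hence O(A) = O(A|E)/LR.
Posterior odds = 0.745/(1−0.745) = 2.9216. LR = 0.92/0.17 = 5.4118.
Prior odds = 2.9216/5.4118 = 0.5399, so P(A) = 0.5399/(1+0.5399) ≈ 0.35.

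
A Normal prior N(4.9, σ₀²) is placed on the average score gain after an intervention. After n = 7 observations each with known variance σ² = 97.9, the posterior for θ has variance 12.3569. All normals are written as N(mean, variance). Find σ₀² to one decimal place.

σ₀² = 106.1

For the Normal–Normal model with known σ², precisions add: τ_n = τ₀ + n/σ².
So 1/σ₀² = 1/12.3569 − 7/97.9 = 0.080926 − 0.071502 = 0.009424.
Hence σ₀² = 1/0.009424 ≈ 106.1.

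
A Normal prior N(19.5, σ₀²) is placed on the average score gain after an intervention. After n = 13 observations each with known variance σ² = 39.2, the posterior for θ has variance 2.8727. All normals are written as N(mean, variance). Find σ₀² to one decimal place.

σ₀² = 60.7

For the Normal–Normal model with known σ², precisions add: τ_n = τ₀ + n/σ².
So 1/σ₀² = 1/2.8727 − 13/39.2 = 0.348105 − 0.331633 = 0.016472.
Hence σ₀² = 1/0.016472 ≈ 60.7.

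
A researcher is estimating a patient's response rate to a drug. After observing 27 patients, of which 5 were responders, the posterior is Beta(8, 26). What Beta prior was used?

Under Beta–binomial conjugacy the posterior parameters are (α+s, β+f).
Subtract the data counts: 8−5=3, 26−22=4.

Beta(3, 4)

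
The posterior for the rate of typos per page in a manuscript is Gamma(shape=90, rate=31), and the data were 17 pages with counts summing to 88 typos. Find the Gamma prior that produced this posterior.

Gamma(shape=2, rate=14)

Gamma–Poisson conjugacy: posterior shape = α + Σxᵢ, posterior rate = β + n.
So α = 90 − 88 = 2 and β = 31 − 17 = 14.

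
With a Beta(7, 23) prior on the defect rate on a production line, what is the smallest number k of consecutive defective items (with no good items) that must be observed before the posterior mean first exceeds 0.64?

k = 34

After k defective items and 0 good items the posterior is Beta(7+k, 23), with mean (7+k)/(7+23+k).
Set (7+k)/(30+k) > 0.64 and solve: k > (0.64·30 − 7)/(1 − 0.64) = 33.889.
The smallest integer exceeding 33.889 is 34, and checking k=34: (41)/(64) = 0.6406 > 0.64.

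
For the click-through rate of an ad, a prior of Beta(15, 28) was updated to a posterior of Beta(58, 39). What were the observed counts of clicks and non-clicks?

A Beta(α, β) prior with s successes and f failures in binomial data gives a Beta(α+s, β+f) posterior.
Match parameters: s=58−15=43, f=39−28=11.

43 clicks and 11 non-clicks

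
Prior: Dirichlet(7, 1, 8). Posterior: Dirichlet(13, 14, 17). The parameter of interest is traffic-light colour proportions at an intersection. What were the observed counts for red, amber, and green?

For a Dirichlet(α) prior with multinomial counts c, the posterior is Dirichlet(α + c) componentwise.
Counts are posterior − prior componentwise: 13−7=6, 14−1=13, 17−8=9.

counts (6, 13, 9)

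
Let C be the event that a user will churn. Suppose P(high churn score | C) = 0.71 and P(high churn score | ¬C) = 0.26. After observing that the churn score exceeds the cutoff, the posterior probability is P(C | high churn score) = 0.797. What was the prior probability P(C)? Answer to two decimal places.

P(C) = 0.59

Bayes' rule in odds form gives O(C|E) = O(C)·[P(E|C)/P(E|¬C)], hence O(C) = O(C|E)/LR.
Posterior odds = 0.797/(1−0.797) = 3.9261. LR = 0.71/0.26 = 2.7308.
Prior odds = 3.9261/2.7308 = 1.4377, so P(C) = 1.4377/(1+1.4377) ≈ 0.59.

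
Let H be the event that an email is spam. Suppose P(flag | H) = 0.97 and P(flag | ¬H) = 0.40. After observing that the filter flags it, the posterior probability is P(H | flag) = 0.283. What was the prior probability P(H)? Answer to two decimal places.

P(H) = 0.14

Bayes' rule in odds form gives O(H|E) = O(H)·[P(E|H)/P(E|¬H)], hence O(H) = O(H|E)/LR.
Posterior odds = 0.283/(1−0.283) = 0.3947. LR = 0.97/0.40 = 2.4250.
Prior odds = 0.3947/2.4250 = 0.1628, so P(H) = 0.1628/(1+0.1628) ≈ 0.14.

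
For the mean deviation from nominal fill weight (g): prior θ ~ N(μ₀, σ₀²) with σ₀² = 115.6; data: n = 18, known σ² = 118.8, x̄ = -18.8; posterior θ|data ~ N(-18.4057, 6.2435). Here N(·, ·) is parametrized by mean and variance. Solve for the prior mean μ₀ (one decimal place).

With known observation variance, the Normal–Normal posterior has precision τ_n = τ₀ + n/σ² and mean μ_n = (τ₀μ₀ + (n/σ²)x̄)/τ_n.
Here τ₀ = 1/115.6 = 0.008651 and τ_data = 18/118.8 = 0.151515, so τ_n = 0.160166.
Rearranging for μ₀: μ₀ = (μ_n·τ_n − τ_data·x̄)/τ₀ = (-18.4057·0.160166 − 0.151515·-18.8) / 0.008651 = -0.099485/0.008651 ≈ -11.5.

μ₀ = -11.5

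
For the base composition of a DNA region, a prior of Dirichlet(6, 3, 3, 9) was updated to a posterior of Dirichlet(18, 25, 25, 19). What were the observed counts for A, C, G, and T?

counts (12, 22, 22, 10)

For a Dirichlet(α) prior with multinomial counts c, the posterior is Dirichlet(α + c) componentwise.
Counts are posterior − prior componentwise: 18−6=12, 25−3=22, 25−3=22, 19−9=10.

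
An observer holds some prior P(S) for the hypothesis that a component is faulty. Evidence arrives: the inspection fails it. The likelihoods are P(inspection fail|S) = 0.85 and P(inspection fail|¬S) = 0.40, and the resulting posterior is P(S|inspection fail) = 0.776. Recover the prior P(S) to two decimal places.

P(S) = 0.62

Bayes' rule in odds form gives O(S|E) = O(S)·[P(E|S)/P(E|¬S)], hence O(S) = O(S|E)/LR.
Posterior odds = 0.776/(1−0.776) = 3.4643. LR = 0.85/0.40 = 2.1250.
Prior odds = 3.4643/2.1250 = 1.6303, so P(S) = 1.6303/(1+1.6303) ≈ 0.62.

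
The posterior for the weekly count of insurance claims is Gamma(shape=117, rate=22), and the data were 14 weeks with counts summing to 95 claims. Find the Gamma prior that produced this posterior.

Gamma(shape=22, rate=8)

Gamma–Poisson conjugacy: posterior shape = α + Σxᵢ, posterior rate = β + n.
So α = 117 − 95 = 22 and β = 22 − 14 = 8.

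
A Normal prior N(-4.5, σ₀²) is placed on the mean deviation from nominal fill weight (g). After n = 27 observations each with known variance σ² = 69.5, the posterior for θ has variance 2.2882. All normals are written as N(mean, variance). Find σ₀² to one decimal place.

Posterior precision equals prior precision plus data precision: 1/σ_n² = 1/σ₀² + n/σ².
So 1/σ₀² = 1/2.2882 − 27/69.5 = 0.437025 − 0.388489 = 0.048536.
Hence σ₀² = 1/0.048536 ≈ 20.6.

σ₀² = 20.6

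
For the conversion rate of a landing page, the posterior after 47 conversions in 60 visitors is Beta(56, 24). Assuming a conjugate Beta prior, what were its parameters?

Beta(9, 11)

A Beta(a, b) prior with s successes and f failures in binomial data gives a Beta(a+s, b+f) posterior.
So a = 56 − 47 = 9 and b = 24 − 13 = 11.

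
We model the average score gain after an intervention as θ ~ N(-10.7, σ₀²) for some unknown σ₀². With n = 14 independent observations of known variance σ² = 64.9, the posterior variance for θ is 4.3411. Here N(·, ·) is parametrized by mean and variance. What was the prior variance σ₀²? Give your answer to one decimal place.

Posterior precision equals prior precision plus data precision: 1/σ_n² = 1/σ₀² + n/σ².
So 1/σ₀² = 1/4.3411 − 14/64.9 = 0.230356 − 0.215716 = 0.014640.
Hence σ₀² = 1/0.014640 ≈ 68.3.

σ₀² = 68.3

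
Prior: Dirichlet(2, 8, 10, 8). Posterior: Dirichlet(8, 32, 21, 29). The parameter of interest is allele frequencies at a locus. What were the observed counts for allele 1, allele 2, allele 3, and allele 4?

counts (6, 24, 11, 21)

For a Dirichlet(α) prior with multinomial counts c, the posterior is Dirichlet(α + c) componentwise.
Counts are posterior − prior componentwise: 8−2=6, 32−8=24, 21−10=11, 29−8=21.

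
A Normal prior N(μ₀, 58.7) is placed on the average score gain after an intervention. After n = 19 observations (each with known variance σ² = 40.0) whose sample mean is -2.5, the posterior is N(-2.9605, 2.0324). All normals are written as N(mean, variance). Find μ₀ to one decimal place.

μ₀ = -15.8

With known observation variance, the Normal–Normal posterior has precision τ_n = τ₀ + n/σ² and mean μ_n = (τ₀μ₀ + (n/σ²)x̄)/τ_n.
Here τ₀ = 1/58.7 = 0.017036 and τ_data = 19/40.0 = 0.475000, so τ_n = 0.492036.
Rearranging for μ₀: μ₀ = (μ_n·τ_n − τ_data·x̄)/τ₀ = (-2.9605·0.492036 − 0.475000·-2.5) / 0.017036 = -0.269173/0.017036 ≈ -15.8.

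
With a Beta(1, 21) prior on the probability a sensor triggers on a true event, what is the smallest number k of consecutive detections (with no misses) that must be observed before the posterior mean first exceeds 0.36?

k = 11

After k detections and 0 misses the posterior is Beta(1+k, 21), with mean (1+k)/(1+21+k).
Set (1+k)/(22+k) > 0.36 and solve: k > (0.36·22 − 1)/(1 − 0.36) = 10.812.
The smallest integer exceeding 10.812 is 11.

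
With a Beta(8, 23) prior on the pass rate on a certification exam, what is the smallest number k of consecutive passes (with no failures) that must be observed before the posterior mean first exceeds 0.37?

k = 6

After k passes and 0 failures the posterior is Beta(8+k, 23), with mean (8+k)/(8+23+k).
Set (8+k)/(31+k) > 0.37 and solve: k > (0.37·31 − 8)/(1 − 0.37) = 5.508.
The smallest integer exceeding 5.508 is 6.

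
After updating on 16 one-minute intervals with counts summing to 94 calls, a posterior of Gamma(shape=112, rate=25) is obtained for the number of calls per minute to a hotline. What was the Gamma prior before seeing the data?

Gamma–Poisson conjugacy: posterior shape = α + Σxᵢ, posterior rate = β + n.
So α = 112 − 94 = 18 and β = 25 − 16 = 9.

Gamma(shape=18, rate=9)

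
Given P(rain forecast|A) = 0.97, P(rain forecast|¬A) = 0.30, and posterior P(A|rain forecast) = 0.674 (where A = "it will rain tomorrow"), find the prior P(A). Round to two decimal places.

Bayes' rule in odds form gives O(A|E) = O(A)·[P(E|A)/P(E|¬A)], hence O(A) = O(A|E)/LR.
Posterior odds = 0.674/(1−0.674) = 2.0675. LR = 0.97/0.30 = 3.2333.
Prior odds = 2.0675/3.2333 = 0.6394, so P(A) = 0.6394/(1+0.6394) ≈ 0.39.

P(A) = 0.39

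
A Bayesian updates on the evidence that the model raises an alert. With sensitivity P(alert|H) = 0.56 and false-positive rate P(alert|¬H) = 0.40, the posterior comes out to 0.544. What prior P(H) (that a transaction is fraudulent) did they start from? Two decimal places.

In odds form, posterior odds = prior odds × likelihood ratio, so prior odds = posterior odds ÷ LR.
Posterior odds = 0.544/(1−0.544) = 1.1930. LR = 0.56/0.40 = 1.4000.
Prior odds = 1.1930/1.4000 = 0.8521, so P(H) = 0.8521/(1+0.8521) ≈ 0.46.

P(H) = 0.46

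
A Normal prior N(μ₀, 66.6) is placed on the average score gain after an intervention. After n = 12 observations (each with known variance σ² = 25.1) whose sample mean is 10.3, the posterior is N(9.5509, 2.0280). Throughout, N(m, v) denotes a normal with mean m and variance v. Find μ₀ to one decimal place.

The posterior mean is a precision-weighted average: μ_n = (τ₀μ₀ + τ_data·x̄)/(τ₀+τ_data), with τ₀=1/σ₀² and τ_data=n/σ².
Here τ₀ = 1/66.6 = 0.015015 and τ_data = 12/25.1 = 0.478088, so τ_n = 0.493103.
Rearranging for μ₀: μ₀ = (μ_n·τ_n − τ_data·x̄)/τ₀ = (9.5509·0.493103 − 0.478088·10.3) / 0.015015 = -0.214729/0.015015 ≈ -14.3.

μ₀ = -14.3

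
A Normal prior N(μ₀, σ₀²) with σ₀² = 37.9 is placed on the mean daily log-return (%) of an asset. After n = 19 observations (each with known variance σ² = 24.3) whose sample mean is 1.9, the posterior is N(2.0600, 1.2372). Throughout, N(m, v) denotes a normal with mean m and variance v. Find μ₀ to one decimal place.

μ₀ = 6.8

The posterior mean is a precision-weighted average: μ_n = (τ₀μ₀ + τ_data·x̄)/(τ₀+τ_data), with τ₀=1/σ₀² and τ_data=n/σ².
Here τ₀ = 1/37.9 = 0.026385 and τ_data = 19/24.3 = 0.781893, so τ_n = 0.808278.
Rearranging for μ₀: μ₀ = (μ_n·τ_n − τ_data·x̄)/τ₀ = (2.0600·0.808278 − 0.781893·1.9) / 0.026385 = 0.179456/0.026385 ≈ 6.8.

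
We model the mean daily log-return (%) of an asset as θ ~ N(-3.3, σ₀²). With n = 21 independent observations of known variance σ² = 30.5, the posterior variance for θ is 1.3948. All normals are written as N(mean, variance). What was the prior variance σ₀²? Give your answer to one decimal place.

Posterior precision equals prior precision plus data precision: 1/σ_n² = 1/σ₀² + n/σ².
So 1/σ₀² = 1/1.3948 − 21/30.5 = 0.716949 − 0.688525 = 0.028424.
Hence σ₀² = 1/0.028424 ≈ 35.2.

σ₀² = 35.2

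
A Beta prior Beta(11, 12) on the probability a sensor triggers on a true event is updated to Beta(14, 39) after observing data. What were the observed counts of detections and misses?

A Beta(α, β) prior with s successes and f failures in binomial data gives a Beta(α+s, β+f) posterior.
So s = 14 − 11 = 3 and f = 39 − 12 = 27.

3 detections and 27 misses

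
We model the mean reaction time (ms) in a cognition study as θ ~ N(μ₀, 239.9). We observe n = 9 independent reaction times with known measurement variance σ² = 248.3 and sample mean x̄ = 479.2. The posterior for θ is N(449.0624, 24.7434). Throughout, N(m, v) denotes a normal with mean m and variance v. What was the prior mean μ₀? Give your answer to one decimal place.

The posterior mean is a precision-weighted average: μ_n = (τ₀μ₀ + τ_data·x̄)/(τ₀+τ_data), with τ₀=1/σ₀² and τ_data=n/σ².
Here τ₀ = 1/239.9 = 0.004168 and τ_data = 9/248.3 = 0.036246, so τ_n = 0.040414.
Rearranging for μ₀: μ₀ = (μ_n·τ_n − τ_data·x̄)/τ₀ = (449.0624·0.040414 − 0.036246·479.2) / 0.004168 = 0.779325/0.004168 ≈ 187.0.

μ₀ = 187.0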